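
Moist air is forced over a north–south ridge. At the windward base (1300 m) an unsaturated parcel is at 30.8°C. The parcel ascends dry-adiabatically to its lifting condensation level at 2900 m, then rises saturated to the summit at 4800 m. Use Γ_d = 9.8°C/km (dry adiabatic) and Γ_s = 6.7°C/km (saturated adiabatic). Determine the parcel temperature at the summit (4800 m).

Dry to 2900 m: -9.8 × 1.6 km = -15.68°C, so T = 15.12°C.
Saturated to 4800 m: -6.7 × 1.9 km = -12.73°C, so T = 2.39°C.

2.39°C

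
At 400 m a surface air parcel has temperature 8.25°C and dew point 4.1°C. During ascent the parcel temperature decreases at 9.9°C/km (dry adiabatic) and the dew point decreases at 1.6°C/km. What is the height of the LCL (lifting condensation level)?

T and T_d converge at 9.9 − 1.6 = 8.3°C per km
Height above start = (8.25 − 4.1) / 8.3 = 0.5 km
LCL altitude = 400 m + 500 m = 900 m

900 m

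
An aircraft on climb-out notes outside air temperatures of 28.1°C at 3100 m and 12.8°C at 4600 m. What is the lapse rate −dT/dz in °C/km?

Γ = −ΔT/Δz = (28.1 − 12.8) / (4600 − 3100) m
  = 15.3°C / 1.5 km = 10.2°C/km

10.2°C/km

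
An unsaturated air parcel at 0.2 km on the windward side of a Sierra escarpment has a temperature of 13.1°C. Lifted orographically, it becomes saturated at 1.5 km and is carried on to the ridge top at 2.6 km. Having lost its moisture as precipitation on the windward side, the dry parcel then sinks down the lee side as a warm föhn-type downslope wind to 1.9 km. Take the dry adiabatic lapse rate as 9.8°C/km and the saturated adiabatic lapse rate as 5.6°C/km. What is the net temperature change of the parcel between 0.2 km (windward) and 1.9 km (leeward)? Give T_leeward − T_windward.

200–1500 m, dry: Δz = 1.3 km ⇒ ΔT = -12.74°C; T = 0.36°C
1500–2600 m, saturated: Δz = 1.1 km ⇒ ΔT = -6.16°C; T = -5.8°C
2600–1900 m, dry descent: Δz = 0.7 km ⇒ ΔT = +6.86°C; T = 1.06°C
Net change vs windward start: 1.06 − 13.1 = -12.04°C

-12.04°C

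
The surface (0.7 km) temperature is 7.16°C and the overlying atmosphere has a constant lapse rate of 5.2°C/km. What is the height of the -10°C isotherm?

Height above start = (7.16 − (-10)) / 5.2 = 3.3 km
Altitude = 700 m + 3300 m = 4000 m

4 km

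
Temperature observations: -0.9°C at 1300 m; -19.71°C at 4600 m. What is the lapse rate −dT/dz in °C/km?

5.7°C/km

Γ = −ΔT/Δz = (-0.9 − (-19.71)) / (4600 − 1300) m
  = 18.81°C / 3.3 km = 5.7°C/km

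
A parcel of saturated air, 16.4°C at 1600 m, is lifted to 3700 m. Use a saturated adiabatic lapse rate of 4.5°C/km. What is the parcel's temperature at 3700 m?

6.95°C

From 1600 m to 3700 m (saturated adiabatic): cools by 4.5 × 2.1 = 9.45°C, giving 6.95°C.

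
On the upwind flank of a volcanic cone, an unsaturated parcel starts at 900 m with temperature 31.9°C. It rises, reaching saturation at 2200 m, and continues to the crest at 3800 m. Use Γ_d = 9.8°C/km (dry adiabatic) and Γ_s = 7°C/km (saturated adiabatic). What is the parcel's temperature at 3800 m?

900–2200 m, dry: Δz = 1.3 km ⇒ ΔT = -12.74°C; T = 19.16°C
2200–3800 m, saturated: Δz = 1.6 km ⇒ ΔT = -11.2°C; T = 7.96°C

7.96°C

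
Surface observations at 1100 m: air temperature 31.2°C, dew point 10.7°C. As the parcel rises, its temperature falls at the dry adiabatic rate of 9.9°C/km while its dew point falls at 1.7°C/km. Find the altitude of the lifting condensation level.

3600 m

T and T_d converge at 9.9 − 1.7 = 8.2°C per km
Height above start = (31.2 − 10.7) / 8.2 = 2.5 km
LCL altitude = 1100 m + 2500 m = 3600 m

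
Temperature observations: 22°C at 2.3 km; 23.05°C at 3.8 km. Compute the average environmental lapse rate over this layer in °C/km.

-0.7°C/km

Γ = −ΔT/Δz = (22 − 23.05) / (3800 − 2300) m
  = -1.05°C / 1.5 km = -0.7°C/km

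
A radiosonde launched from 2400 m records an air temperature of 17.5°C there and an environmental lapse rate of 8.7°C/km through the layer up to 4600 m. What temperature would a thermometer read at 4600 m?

-1.64°C

From 2400 m to 4600 m (environmental): cools by 8.7 × 2.2 = 19.14°C, giving -1.64°C.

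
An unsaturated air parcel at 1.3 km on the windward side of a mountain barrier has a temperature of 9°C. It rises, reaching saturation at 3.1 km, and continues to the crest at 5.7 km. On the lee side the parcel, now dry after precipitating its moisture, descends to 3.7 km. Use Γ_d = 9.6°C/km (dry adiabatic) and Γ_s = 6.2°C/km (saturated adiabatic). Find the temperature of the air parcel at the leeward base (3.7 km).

1300 → 3100 m (dry, 9.6°C/km): ΔT = -9.6 × 1.8 = -17.28°C → T = -8.28°C
3100 → 5700 m (saturated, 6.2°C/km): ΔT = -6.2 × 2.6 = -16.12°C → T = -24.4°C
5700 → 3700 m (dry descent, 9.6°C/km): ΔT = +9.6 × 2 = +19.2°C → T = -5.2°C

-5.2°C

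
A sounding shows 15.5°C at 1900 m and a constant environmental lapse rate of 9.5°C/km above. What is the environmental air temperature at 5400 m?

From 1900 m to 5400 m (environmental): cools by 9.5 × 3.5 = 33.25°C, giving -17.75°C.

-17.75°C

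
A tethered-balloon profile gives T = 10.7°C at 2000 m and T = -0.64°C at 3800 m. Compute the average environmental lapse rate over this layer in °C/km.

Γ = −ΔT/Δz = (10.7 − (-0.64)) / (3800 − 2000) m
  = 11.34°C / 1.8 km = 6.3°C/km

6.3°C/km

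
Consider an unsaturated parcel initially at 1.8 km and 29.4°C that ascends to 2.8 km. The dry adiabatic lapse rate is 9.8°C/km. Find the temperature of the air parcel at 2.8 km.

1800 → 2800 m (dry adiabatic, 9.8°C/km): ΔT = -9.8 × 1 = -9.8°C → T = 19.6°C

19.6°C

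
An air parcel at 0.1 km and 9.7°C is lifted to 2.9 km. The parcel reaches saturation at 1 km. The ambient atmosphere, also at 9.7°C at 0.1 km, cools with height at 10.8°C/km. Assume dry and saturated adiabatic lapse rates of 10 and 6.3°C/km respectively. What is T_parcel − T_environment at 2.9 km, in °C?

Parcel:
  100–1000 m, dry: Δz = 0.9 km ⇒ ΔT = -9°C; T = 0.7°C
  1000–2900 m, saturated: Δz = 1.9 km ⇒ ΔT = -11.97°C; T = -11.27°C
Environment:
  100–2900 m, environment: Δz = 2.8 km ⇒ ΔT = -30.24°C; T = -20.54°C
T_parcel − T_env = -11.27 − (-20.54) = +9.27°C

+9.27°C (parcel warmer than environment)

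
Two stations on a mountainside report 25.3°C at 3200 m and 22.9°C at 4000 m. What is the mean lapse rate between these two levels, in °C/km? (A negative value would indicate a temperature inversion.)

3°C/km

Γ = −ΔT/Δz = (25.3 − 22.9) / (4000 − 3200) m
  = 2.4°C / 0.8 km = 3°C/km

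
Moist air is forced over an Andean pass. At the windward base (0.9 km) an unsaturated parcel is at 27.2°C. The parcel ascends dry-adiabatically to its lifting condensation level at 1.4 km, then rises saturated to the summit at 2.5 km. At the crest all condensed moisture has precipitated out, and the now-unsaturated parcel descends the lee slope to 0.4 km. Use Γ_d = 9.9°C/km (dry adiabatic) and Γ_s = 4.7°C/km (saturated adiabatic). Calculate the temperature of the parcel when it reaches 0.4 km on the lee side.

37.87°C

Dry to 1400 m: -9.9 × 0.5 km = -4.95°C, so T = 22.25°C.
Saturated to 2500 m: -4.7 × 1.1 km = -5.17°C, so T = 17.08°C.
Dry descent to 400 m: +9.9 × 2.1 km = +20.79°C, so T = 37.87°C.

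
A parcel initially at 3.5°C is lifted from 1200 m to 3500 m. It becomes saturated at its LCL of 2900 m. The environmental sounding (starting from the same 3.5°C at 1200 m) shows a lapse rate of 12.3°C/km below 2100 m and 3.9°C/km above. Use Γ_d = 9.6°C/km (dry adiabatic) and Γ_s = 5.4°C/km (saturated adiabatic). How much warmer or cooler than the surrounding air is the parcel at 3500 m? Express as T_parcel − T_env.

Parcel:
  1200 → 2900 m (dry, 9.6°C/km): ΔT = -9.6 × 1.7 = -16.32°C → T = -12.82°C
  2900 → 3500 m (saturated, 5.4°C/km): ΔT = -5.4 × 0.6 = -3.24°C → T = -16.06°C
Environment:
  1200 → 2100 m (environment, lower layer, 12.3°C/km): ΔT = -12.3 × 0.9 = -11.07°C → T = -7.57°C
  2100 → 3500 m (environment, upper layer, 3.9°C/km): ΔT = -3.9 × 1.4 = -5.46°C → T = -13.03°C
T_parcel − T_env = -16.06 − (-13.03) = -3.03°C

-3.03°C (parcel cooler than environment)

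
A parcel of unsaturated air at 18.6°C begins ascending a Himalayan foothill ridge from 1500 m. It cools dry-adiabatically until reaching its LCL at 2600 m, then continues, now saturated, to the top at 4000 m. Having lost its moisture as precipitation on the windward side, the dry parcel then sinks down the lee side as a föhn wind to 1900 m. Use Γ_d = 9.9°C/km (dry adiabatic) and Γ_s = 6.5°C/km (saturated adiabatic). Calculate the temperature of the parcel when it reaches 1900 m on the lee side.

19.4°C

1500–2600 m, dry: Δz = 1.1 km ⇒ ΔT = -10.89°C; T = 7.71°C
2600–4000 m, saturated: Δz = 1.4 km ⇒ ΔT = -9.1°C; T = -1.39°C
4000–1900 m, dry descent: Δz = 2.1 km ⇒ ΔT = +20.79°C; T = 19.4°C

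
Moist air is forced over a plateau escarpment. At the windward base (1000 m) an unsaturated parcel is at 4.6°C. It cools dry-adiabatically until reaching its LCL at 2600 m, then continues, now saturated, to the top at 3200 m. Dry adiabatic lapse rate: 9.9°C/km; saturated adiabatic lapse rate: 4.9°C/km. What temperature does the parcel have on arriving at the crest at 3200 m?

From 1000 m to 2600 m (dry): cools by 9.9 × 1.6 = 15.84°C, giving -11.24°C.
From 2600 m to 3200 m (saturated): cools by 4.9 × 0.6 = 2.94°C, giving -14.18°C.

-14.18°C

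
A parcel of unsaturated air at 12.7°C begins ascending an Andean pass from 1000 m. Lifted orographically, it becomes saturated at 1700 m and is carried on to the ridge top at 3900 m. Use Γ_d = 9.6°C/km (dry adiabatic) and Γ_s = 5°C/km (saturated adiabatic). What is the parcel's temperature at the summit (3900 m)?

Dry to 1700 m: -9.6 × 0.7 km = -6.72°C, so T = 5.98°C.
Saturated to 3900 m: -5 × 2.2 km = -11°C, so T = -5.02°C.

-5.02°C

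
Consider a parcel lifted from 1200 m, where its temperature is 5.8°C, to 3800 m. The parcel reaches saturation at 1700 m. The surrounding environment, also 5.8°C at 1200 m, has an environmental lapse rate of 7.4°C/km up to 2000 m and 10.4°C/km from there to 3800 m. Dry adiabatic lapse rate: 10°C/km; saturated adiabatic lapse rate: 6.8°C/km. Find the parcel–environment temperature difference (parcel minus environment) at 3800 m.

+5.36°C (parcel warmer than environment)

Parcel:
  1200 → 1700 m (dry, 10°C/km): ΔT = -10 × 0.5 = -5°C → T = 0.8°C
  1700 → 3800 m (saturated, 6.8°C/km): ΔT = -6.8 × 2.1 = -14.28°C → T = -13.48°C
Environment:
  1200 → 2000 m (environment, lower layer, 7.4°C/km): ΔT = -7.4 × 0.8 = -5.92°C → T = -0.12°C
  2000 → 3800 m (environment, upper layer, 10.4°C/km): ΔT = -10.4 × 1.8 = -18.72°C → T = -18.84°C
T_parcel − T_env = -13.48 − (-18.84) = +5.36°C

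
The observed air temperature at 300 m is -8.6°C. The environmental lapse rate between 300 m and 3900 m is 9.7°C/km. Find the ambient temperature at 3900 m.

From 300 m to 3900 m (environmental): cools by 9.7 × 3.6 = 34.92°C, giving -43.52°C.

-43.52°C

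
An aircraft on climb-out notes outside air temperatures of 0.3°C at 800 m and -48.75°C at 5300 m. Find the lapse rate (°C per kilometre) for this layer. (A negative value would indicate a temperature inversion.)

Γ = −ΔT/Δz = (0.3 − (-48.75)) / (5300 − 800) m
  = 49.05°C / 4.5 km = 10.9°C/km

10.9°C/km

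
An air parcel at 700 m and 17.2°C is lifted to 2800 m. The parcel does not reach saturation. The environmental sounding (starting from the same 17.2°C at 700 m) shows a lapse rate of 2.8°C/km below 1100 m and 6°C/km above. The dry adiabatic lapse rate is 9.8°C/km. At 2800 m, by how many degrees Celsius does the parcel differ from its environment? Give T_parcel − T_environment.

Parcel:
  700–2800 m, dry: Δz = 2.1 km ⇒ ΔT = -20.58°C; T = -3.38°C
Environment:
  700–1100 m, environment, lower layer: Δz = 0.4 km ⇒ ΔT = -1.12°C; T = 16.08°C
  1100–2800 m, environment, upper layer: Δz = 1.7 km ⇒ ΔT = -10.2°C; T = 5.88°C
T_parcel − T_env = -3.38 − 5.88 = -9.26°C

-9.26°C (parcel cooler than environment)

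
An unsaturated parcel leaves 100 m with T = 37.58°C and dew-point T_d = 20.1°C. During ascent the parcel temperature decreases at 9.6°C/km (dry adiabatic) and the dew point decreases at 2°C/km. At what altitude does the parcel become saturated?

T and T_d converge at 9.6 − 2 = 7.6°C per km
Height above start = (37.58 − 20.1) / 7.6 = 2.3 km
LCL altitude = 100 m + 2300 m = 2400 m

2400 m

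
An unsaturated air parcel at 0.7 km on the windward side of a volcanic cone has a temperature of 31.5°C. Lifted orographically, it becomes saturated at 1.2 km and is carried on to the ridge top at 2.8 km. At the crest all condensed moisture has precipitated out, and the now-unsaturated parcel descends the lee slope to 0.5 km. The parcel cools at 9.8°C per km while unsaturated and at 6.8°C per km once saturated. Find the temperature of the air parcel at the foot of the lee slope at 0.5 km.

700–1200 m, dry: Δz = 0.5 km ⇒ ΔT = -4.9°C; T = 26.6°C
1200–2800 m, saturated: Δz = 1.6 km ⇒ ΔT = -10.88°C; T = 15.72°C
2800–500 m, dry descent: Δz = 2.3 km ⇒ ΔT = +22.54°C; T = 38.26°C

38.26°C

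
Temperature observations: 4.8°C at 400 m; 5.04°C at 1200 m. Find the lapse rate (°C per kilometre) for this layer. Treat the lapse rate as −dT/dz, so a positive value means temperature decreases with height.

Γ = −ΔT/Δz = (4.8 − 5.04) / (1200 − 400) m
  = -0.24°C / 0.8 km = -0.3°C/km

-0.3°C/km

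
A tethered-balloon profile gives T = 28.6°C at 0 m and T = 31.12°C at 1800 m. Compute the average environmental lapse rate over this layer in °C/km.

Γ = −ΔT/Δz = (28.6 − 31.12) / (1800 − 0) m
  = -2.52°C / 1.8 km = -1.4°C/km

-1.4°C/km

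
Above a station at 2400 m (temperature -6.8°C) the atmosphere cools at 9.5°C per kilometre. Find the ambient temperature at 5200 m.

Environmental to 5200 m: -9.5 × 2.8 km = -26.6°C, so T = -33.4°C.

-33.4°C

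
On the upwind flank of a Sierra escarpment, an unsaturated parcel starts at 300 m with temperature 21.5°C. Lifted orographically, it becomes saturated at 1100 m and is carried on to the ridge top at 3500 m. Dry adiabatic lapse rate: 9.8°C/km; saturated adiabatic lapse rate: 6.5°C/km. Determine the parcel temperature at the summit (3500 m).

-1.94°C

300 → 1100 m (dry, 9.8°C/km): ΔT = -9.8 × 0.8 = -7.84°C → T = 13.66°C
1100 → 3500 m (saturated, 6.5°C/km): ΔT = -6.5 × 2.4 = -15.6°C → T = -1.94°C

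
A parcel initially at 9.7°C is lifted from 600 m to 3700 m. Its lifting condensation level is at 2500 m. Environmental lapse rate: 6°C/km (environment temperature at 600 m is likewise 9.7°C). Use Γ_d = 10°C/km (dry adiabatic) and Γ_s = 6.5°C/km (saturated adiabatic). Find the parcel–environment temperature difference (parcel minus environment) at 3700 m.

Parcel:
  600–2500 m, dry: Δz = 1.9 km ⇒ ΔT = -19°C; T = -9.3°C
  2500–3700 m, saturated: Δz = 1.2 km ⇒ ΔT = -7.8°C; T = -17.1°C
Environment:
  600–3700 m, environment: Δz = 3.1 km ⇒ ΔT = -18.6°C; T = -8.9°C
T_parcel − T_env = -17.1 − (-8.9) = -8.2°C

-8.2°C (parcel cooler than environment)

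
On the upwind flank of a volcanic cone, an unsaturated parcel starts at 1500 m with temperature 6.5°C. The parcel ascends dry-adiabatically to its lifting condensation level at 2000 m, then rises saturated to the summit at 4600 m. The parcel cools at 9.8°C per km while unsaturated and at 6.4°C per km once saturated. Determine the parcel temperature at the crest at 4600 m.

1500–2000 m, dry: Δz = 0.5 km ⇒ ΔT = -4.9°C; T = 1.6°C
2000–4600 m, saturated: Δz = 2.6 km ⇒ ΔT = -16.64°C; T = -15.04°C

-15.04°C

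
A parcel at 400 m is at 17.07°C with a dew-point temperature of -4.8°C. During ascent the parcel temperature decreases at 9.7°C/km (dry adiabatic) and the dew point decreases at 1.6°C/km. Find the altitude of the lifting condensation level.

T and T_d converge at 9.7 − 1.6 = 8.1°C per km
Height above start = (17.07 − (-4.8)) / 8.1 = 2.7 km
LCL altitude = 400 m + 2700 m = 3100 m

3100 m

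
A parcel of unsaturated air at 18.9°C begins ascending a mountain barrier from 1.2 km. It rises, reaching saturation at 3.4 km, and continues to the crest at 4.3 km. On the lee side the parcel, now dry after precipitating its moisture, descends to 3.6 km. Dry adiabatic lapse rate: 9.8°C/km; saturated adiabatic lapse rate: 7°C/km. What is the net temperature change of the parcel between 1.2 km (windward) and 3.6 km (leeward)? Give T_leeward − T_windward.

-21°C

Dry to 3400 m: -9.8 × 2.2 km = -21.56°C, so T = -2.66°C.
Saturated to 4300 m: -7 × 0.9 km = -6.3°C, so T = -8.96°C.
Dry descent to 3600 m: +9.8 × 0.7 km = +6.86°C, so T = -2.1°C.
Net change vs windward start: -2.1 − 18.9 = -21°C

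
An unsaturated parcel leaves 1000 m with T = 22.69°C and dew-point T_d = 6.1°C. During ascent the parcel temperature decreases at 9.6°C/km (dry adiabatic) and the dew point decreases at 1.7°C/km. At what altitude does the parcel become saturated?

T and T_d converge at 9.6 − 1.7 = 7.9°C per km
Height above start = (22.69 − 6.1) / 7.9 = 2.1 km
LCL altitude = 1000 m + 2100 m = 3100 m

3100 m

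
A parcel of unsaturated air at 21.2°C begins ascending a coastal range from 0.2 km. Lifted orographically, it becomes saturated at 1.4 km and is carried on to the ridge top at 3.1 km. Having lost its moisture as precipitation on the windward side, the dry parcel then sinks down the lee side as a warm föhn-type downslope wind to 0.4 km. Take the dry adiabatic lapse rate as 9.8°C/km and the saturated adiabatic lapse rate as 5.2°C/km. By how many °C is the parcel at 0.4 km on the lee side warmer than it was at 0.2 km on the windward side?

+5.86°C

200–1400 m, dry: Δz = 1.2 km ⇒ ΔT = -11.76°C; T = 9.44°C
1400–3100 m, saturated: Δz = 1.7 km ⇒ ΔT = -8.84°C; T = 0.6°C
3100–400 m, dry descent: Δz = 2.7 km ⇒ ΔT = +26.46°C; T = 27.06°C
Net change vs windward start: 27.06 − 21.2 = +5.86°C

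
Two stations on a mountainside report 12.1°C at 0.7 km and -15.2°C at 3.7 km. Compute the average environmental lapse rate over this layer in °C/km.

Γ = −ΔT/Δz = (12.1 − (-15.2)) / (3700 − 700) m
  = 27.3°C / 3 km = 9.1°C/km

9.1°C/km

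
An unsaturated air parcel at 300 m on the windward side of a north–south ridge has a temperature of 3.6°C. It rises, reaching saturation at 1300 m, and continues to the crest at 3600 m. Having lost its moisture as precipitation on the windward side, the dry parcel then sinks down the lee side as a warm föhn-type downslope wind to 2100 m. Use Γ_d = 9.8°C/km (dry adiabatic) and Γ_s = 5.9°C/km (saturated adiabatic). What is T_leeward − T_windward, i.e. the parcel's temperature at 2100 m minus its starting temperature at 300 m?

-8.67°C

300 → 1300 m (dry, 9.8°C/km): ΔT = -9.8 × 1 = -9.8°C → T = -6.2°C
1300 → 3600 m (saturated, 5.9°C/km): ΔT = -5.9 × 2.3 = -13.57°C → T = -19.77°C
3600 → 2100 m (dry descent, 9.8°C/km): ΔT = +9.8 × 1.5 = +14.7°C → T = -5.07°C
Net change vs windward start: -5.07 − 3.6 = -8.67°C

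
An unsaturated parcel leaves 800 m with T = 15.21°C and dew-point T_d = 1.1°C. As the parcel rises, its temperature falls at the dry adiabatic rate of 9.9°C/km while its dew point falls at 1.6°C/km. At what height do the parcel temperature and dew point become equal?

2500 m

T and T_d converge at 9.9 − 1.6 = 8.3°C per km
Height above start = (15.21 − 1.1) / 8.3 = 1.7 km
LCL altitude = 800 m + 1700 m = 2500 m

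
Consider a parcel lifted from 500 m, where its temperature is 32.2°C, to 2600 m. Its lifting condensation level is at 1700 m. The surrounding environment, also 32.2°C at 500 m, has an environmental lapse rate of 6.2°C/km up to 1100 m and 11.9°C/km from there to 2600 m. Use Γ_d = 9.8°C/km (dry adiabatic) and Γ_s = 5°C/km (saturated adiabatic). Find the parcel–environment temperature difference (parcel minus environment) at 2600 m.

Parcel:
  Dry to 1700 m: -9.8 × 1.2 km = -11.76°C, so T = 20.44°C.
  Saturated to 2600 m: -5 × 0.9 km = -4.5°C, so T = 15.94°C.
Environment:
  Environment, lower layer to 1100 m: -6.2 × 0.6 km = -3.72°C, so T = 28.48°C.
  Environment, upper layer to 2600 m: -11.9 × 1.5 km = -17.85°C, so T = 10.63°C.
T_parcel − T_env = 15.94 − 10.63 = +5.31°C

+5.31°C (parcel warmer than environment)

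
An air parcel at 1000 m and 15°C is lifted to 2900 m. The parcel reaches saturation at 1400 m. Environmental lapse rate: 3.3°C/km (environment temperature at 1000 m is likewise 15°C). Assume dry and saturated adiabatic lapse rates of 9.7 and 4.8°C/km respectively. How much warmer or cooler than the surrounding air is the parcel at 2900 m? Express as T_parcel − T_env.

-4.81°C (parcel cooler than environment)

Parcel:
  1000–1400 m, dry: Δz = 0.4 km ⇒ ΔT = -3.88°C; T = 11.12°C
  1400–2900 m, saturated: Δz = 1.5 km ⇒ ΔT = -7.2°C; T = 3.92°C
Environment:
  1000–2900 m, environment: Δz = 1.9 km ⇒ ΔT = -6.27°C; T = 8.73°C
T_parcel − T_env = 3.92 − 8.73 = -4.81°C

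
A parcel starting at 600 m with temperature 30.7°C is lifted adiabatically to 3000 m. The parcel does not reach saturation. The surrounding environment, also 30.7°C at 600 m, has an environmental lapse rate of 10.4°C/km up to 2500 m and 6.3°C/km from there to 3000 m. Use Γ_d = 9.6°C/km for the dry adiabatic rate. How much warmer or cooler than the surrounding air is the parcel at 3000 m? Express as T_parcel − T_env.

-0.13°C (parcel cooler than environment)

Parcel:
  600–3000 m, dry: Δz = 2.4 km ⇒ ΔT = -23.04°C; T = 7.66°C
Environment:
  600–2500 m, environment, lower layer: Δz = 1.9 km ⇒ ΔT = -19.76°C; T = 10.94°C
  2500–3000 m, environment, upper layer: Δz = 0.5 km ⇒ ΔT = -3.15°C; T = 7.79°C
T_parcel − T_env = 7.66 − 7.79 = -0.13°C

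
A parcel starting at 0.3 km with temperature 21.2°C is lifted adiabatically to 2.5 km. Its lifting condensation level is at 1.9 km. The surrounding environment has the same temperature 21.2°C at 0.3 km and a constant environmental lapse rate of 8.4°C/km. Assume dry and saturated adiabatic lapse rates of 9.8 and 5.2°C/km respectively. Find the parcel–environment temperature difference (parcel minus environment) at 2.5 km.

-0.32°C (parcel cooler than environment)

Parcel:
  300 → 1900 m (dry, 9.8°C/km): ΔT = -9.8 × 1.6 = -15.68°C → T = 5.52°C
  1900 → 2500 m (saturated, 5.2°C/km): ΔT = -5.2 × 0.6 = -3.12°C → T = 2.4°C
Environment:
  300 → 2500 m (environment, 8.4°C/km): ΔT = -8.4 × 2.2 = -18.48°C → T = 2.72°C
T_parcel − T_env = 2.4 − 2.72 = -0.32°C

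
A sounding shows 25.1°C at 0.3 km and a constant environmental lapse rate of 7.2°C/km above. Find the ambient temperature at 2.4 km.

Environmental to 2400 m: -7.2 × 2.1 km = -15.12°C, so T = 9.98°C.

9.98°C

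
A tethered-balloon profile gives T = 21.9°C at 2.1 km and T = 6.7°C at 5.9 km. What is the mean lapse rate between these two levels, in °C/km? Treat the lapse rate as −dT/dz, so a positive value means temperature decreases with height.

Γ = −ΔT/Δz = (21.9 − 6.7) / (5900 − 2100) m
  = 15.2°C / 3.8 km = 4°C/km

4°C/km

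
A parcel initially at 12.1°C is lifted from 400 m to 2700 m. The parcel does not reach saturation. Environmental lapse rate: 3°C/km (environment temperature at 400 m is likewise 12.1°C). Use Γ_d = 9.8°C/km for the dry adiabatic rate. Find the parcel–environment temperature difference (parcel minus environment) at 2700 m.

-15.64°C (parcel cooler than environment)

Parcel:
  From 400 m to 2700 m (dry): cools by 9.8 × 2.3 = 22.54°C, giving -10.44°C.
Environment:
  From 400 m to 2700 m (environment): cools by 3 × 2.3 = 6.9°C, giving 5.2°C.
T_parcel − T_env = -10.44 − 5.2 = -15.64°C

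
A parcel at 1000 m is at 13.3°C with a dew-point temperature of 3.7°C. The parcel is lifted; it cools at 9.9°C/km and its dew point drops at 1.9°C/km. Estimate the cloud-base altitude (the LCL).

2200 m

T and T_d converge at 9.9 − 1.9 = 8°C per km
Height above start = (13.3 − 3.7) / 8 = 1.2 km
LCL altitude = 1000 m + 1200 m = 2200 m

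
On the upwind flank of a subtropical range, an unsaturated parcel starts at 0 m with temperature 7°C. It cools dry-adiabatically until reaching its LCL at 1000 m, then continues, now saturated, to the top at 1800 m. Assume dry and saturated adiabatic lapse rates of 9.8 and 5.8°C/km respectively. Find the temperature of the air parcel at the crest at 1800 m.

0–1000 m, dry: Δz = 1 km ⇒ ΔT = -9.8°C; T = -2.8°C
1000–1800 m, saturated: Δz = 0.8 km ⇒ ΔT = -4.64°C; T = -7.44°C

-7.44°C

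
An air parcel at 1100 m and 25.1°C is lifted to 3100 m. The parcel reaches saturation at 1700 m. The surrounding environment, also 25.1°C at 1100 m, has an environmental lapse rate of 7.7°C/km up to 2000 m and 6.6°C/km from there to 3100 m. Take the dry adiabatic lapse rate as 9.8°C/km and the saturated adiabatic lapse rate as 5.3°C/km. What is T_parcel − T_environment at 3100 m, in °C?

Parcel:
  1100–1700 m, dry: Δz = 0.6 km ⇒ ΔT = -5.88°C; T = 19.22°C
  1700–3100 m, saturated: Δz = 1.4 km ⇒ ΔT = -7.42°C; T = 11.8°C
Environment:
  1100–2000 m, environment, lower layer: Δz = 0.9 km ⇒ ΔT = -6.93°C; T = 18.17°C
  2000–3100 m, environment, upper layer: Δz = 1.1 km ⇒ ΔT = -7.26°C; T = 10.91°C
T_parcel − T_env = 11.8 − 10.91 = +0.89°C

+0.89°C (parcel warmer than environment)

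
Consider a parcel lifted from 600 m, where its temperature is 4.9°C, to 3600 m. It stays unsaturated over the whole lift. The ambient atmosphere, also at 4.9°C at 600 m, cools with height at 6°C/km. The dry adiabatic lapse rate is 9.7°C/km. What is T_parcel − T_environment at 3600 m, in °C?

Parcel:
  Dry to 3600 m: -9.7 × 3 km = -29.1°C, so T = -24.2°C.
Environment:
  Environment to 3600 m: -6 × 3 km = -18°C, so T = -13.1°C.
T_parcel − T_env = -24.2 − (-13.1) = -11.1°C

-11.1°C (parcel cooler than environment)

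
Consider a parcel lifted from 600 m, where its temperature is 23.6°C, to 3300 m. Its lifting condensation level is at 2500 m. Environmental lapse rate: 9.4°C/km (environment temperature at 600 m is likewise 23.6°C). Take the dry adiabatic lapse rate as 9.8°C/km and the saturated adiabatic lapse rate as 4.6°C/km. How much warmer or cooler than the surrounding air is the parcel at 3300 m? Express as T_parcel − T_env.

+3.08°C (parcel warmer than environment)

Parcel:
  600–2500 m, dry: Δz = 1.9 km ⇒ ΔT = -18.62°C; T = 4.98°C
  2500–3300 m, saturated: Δz = 0.8 km ⇒ ΔT = -3.68°C; T = 1.3°C
Environment:
  600–3300 m, environment: Δz = 2.7 km ⇒ ΔT = -25.38°C; T = -1.78°C
T_parcel − T_env = 1.3 − (-1.78) = +3.08°C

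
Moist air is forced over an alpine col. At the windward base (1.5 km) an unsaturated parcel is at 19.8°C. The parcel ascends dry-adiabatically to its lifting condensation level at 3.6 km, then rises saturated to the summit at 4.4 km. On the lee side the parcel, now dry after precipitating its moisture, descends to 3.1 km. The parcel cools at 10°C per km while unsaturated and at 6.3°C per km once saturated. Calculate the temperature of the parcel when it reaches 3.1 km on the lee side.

1500–3600 m, dry: Δz = 2.1 km ⇒ ΔT = -21°C; T = -1.2°C
3600–4400 m, saturated: Δz = 0.8 km ⇒ ΔT = -5.04°C; T = -6.24°C
4400–3100 m, dry descent: Δz = 1.3 km ⇒ ΔT = +13°C; T = 6.76°C

6.76°C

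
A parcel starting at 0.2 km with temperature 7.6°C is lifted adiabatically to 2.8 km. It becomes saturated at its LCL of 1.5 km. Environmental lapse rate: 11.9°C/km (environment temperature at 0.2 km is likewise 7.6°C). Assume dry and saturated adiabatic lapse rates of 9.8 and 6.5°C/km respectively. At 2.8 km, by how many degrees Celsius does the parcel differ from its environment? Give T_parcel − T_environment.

Parcel:
  From 200 m to 1500 m (dry): cools by 9.8 × 1.3 = 12.74°C, giving -5.14°C.
  From 1500 m to 2800 m (saturated): cools by 6.5 × 1.3 = 8.45°C, giving -13.59°C.
Environment:
  From 200 m to 2800 m (environment): cools by 11.9 × 2.6 = 30.94°C, giving -23.34°C.
T_parcel − T_env = -13.59 − (-23.34) = +9.75°C

+9.75°C (parcel warmer than environment)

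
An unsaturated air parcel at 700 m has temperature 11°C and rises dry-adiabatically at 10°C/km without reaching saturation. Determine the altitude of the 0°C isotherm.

1800 m

Height above start = (11 − 0) / 10 = 1.1 km
Altitude = 700 m + 1100 m = 1800 m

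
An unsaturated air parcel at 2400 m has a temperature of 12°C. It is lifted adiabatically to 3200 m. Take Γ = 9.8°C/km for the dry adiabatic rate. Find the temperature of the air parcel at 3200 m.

4.16°C

Dry adiabatic to 3200 m: -9.8 × 0.8 km = -7.84°C, so T = 4.16°C.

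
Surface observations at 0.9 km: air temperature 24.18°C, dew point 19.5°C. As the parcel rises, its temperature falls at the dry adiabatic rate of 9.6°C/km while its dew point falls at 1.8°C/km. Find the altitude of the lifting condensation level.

1.5 km

T and T_d converge at 9.6 − 1.8 = 7.8°C per km
Height above start = (24.18 − 19.5) / 7.8 = 0.6 km
LCL altitude = 900 m + 600 m = 1500 m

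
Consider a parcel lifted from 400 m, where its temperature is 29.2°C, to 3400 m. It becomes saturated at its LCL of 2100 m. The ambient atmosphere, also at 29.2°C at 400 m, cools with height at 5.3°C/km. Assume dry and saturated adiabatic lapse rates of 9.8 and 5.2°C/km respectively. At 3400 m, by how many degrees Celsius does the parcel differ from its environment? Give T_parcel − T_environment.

Parcel:
  From 400 m to 2100 m (dry): cools by 9.8 × 1.7 = 16.66°C, giving 12.54°C.
  From 2100 m to 3400 m (saturated): cools by 5.2 × 1.3 = 6.76°C, giving 5.78°C.
Environment:
  From 400 m to 3400 m (environment): cools by 5.3 × 3 = 15.9°C, giving 13.3°C.
T_parcel − T_env = 5.78 − 13.3 = -7.52°C

-7.52°C (parcel cooler than environment)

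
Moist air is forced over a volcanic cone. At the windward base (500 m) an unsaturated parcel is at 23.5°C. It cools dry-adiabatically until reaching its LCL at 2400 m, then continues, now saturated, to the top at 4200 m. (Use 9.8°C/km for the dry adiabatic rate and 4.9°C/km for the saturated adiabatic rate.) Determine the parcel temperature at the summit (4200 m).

From 500 m to 2400 m (dry): cools by 9.8 × 1.9 = 18.62°C, giving 4.88°C.
From 2400 m to 4200 m (saturated): cools by 4.9 × 1.8 = 8.82°C, giving -3.94°C.

-3.94°C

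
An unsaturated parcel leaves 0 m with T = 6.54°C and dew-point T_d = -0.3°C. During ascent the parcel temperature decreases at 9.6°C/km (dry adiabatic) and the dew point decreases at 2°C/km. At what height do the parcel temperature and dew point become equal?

T and T_d converge at 9.6 − 2 = 7.6°C per km
Height above start = (6.54 − (-0.3)) / 7.6 = 0.9 km
LCL altitude = 0 m + 900 m = 900 m

900 m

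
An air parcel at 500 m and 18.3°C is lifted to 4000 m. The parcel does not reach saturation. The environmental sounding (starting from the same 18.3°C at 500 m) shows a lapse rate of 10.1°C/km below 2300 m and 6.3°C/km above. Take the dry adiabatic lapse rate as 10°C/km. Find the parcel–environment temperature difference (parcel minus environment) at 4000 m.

-6.11°C (parcel cooler than environment)

Parcel:
  500–4000 m, dry: Δz = 3.5 km ⇒ ΔT = -35°C; T = -16.7°C
Environment:
  500–2300 m, environment, lower layer: Δz = 1.8 km ⇒ ΔT = -18.18°C; T = 0.12°C
  2300–4000 m, environment, upper layer: Δz = 1.7 km ⇒ ΔT = -10.71°C; T = -10.59°C
T_parcel − T_env = -16.7 − (-10.59) = -6.11°C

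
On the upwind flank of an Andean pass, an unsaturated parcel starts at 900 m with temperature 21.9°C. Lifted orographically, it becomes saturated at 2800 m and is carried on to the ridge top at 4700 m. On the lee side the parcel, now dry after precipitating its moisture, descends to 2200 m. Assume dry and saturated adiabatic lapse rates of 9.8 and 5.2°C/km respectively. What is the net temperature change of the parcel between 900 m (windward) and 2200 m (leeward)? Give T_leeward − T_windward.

900 → 2800 m (dry, 9.8°C/km): ΔT = -9.8 × 1.9 = -18.62°C → T = 3.28°C
2800 → 4700 m (saturated, 5.2°C/km): ΔT = -5.2 × 1.9 = -9.88°C → T = -6.6°C
4700 → 2200 m (dry descent, 9.8°C/km): ΔT = +9.8 × 2.5 = +24.5°C → T = 17.9°C
Net change vs windward start: 17.9 − 21.9 = -4°C

-4°C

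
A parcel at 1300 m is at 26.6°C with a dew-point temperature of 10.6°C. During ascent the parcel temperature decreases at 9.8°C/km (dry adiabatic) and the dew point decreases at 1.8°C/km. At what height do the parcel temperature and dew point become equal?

3300 m

T and T_d converge at 9.8 − 1.8 = 8°C per km
Height above start = (26.6 − 10.6) / 8 = 2 km
LCL altitude = 1300 m + 2000 m = 3300 m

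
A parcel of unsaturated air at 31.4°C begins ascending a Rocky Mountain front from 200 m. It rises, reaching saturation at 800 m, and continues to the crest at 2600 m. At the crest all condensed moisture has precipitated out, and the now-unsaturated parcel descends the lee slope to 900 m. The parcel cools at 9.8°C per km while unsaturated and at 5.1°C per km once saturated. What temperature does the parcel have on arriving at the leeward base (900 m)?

200 → 800 m (dry, 9.8°C/km): ΔT = -9.8 × 0.6 = -5.88°C → T = 25.52°C
800 → 2600 m (saturated, 5.1°C/km): ΔT = -5.1 × 1.8 = -9.18°C → T = 16.34°C
2600 → 900 m (dry descent, 9.8°C/km): ΔT = +9.8 × 1.7 = +16.66°C → T = 33°C

33°C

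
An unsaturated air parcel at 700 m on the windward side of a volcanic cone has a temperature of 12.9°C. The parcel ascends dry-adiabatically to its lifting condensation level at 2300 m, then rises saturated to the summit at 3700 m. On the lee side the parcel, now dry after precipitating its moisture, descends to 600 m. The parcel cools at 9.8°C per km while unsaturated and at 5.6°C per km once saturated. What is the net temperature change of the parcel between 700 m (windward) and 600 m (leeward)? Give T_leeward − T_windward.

+6.86°C

700 → 2300 m (dry, 9.8°C/km): ΔT = -9.8 × 1.6 = -15.68°C → T = -2.78°C
2300 → 3700 m (saturated, 5.6°C/km): ΔT = -5.6 × 1.4 = -7.84°C → T = -10.62°C
3700 → 600 m (dry descent, 9.8°C/km): ΔT = +9.8 × 3.1 = +30.38°C → T = 19.76°C
Net change vs windward start: 19.76 − 12.9 = +6.86°C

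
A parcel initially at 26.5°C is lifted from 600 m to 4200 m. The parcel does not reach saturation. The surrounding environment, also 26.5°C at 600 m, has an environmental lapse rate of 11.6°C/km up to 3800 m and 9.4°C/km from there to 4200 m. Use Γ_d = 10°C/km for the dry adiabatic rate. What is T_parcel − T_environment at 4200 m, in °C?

Parcel:
  600 → 4200 m (dry, 10°C/km): ΔT = -10 × 3.6 = -36°C → T = -9.5°C
Environment:
  600 → 3800 m (environment, lower layer, 11.6°C/km): ΔT = -11.6 × 3.2 = -37.12°C → T = -10.62°C
  3800 → 4200 m (environment, upper layer, 9.4°C/km): ΔT = -9.4 × 0.4 = -3.76°C → T = -14.38°C
T_parcel − T_env = -9.5 − (-14.38) = +4.88°C

+4.88°C (parcel warmer than environment)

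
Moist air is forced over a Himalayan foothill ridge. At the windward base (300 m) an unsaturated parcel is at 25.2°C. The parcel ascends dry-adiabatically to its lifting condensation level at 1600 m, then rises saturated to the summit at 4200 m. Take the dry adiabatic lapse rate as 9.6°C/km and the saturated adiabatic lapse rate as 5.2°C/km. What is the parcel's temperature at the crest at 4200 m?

Dry to 1600 m: -9.6 × 1.3 km = -12.48°C, so T = 12.72°C.
Saturated to 4200 m: -5.2 × 2.6 km = -13.52°C, so T = -0.8°C.

-0.8°C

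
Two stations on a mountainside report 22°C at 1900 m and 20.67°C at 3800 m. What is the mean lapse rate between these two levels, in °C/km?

Γ = −ΔT/Δz = (22 − 20.67) / (3800 − 1900) m
  = 1.33°C / 1.9 km = 0.7°C/km

0.7°C/km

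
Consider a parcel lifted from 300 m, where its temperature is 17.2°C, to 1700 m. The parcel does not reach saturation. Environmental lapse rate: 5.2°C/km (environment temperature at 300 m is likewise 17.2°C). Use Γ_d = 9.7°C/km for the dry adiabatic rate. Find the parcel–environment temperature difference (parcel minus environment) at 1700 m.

Parcel:
  300–1700 m, dry: Δz = 1.4 km ⇒ ΔT = -13.58°C; T = 3.62°C
Environment:
  300–1700 m, environment: Δz = 1.4 km ⇒ ΔT = -7.28°C; T = 9.92°C
T_parcel − T_env = 3.62 − 9.92 = -6.3°C

-6.3°C (parcel cooler than environment)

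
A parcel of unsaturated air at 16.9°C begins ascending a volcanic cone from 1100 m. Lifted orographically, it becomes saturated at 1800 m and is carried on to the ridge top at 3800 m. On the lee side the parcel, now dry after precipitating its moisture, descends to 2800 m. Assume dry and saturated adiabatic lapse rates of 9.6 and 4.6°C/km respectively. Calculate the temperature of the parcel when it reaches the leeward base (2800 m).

Dry to 1800 m: -9.6 × 0.7 km = -6.72°C, so T = 10.18°C.
Saturated to 3800 m: -4.6 × 2 km = -9.2°C, so T = 0.98°C.
Dry descent to 2800 m: +9.6 × 1 km = +9.6°C, so T = 10.58°C.

10.58°C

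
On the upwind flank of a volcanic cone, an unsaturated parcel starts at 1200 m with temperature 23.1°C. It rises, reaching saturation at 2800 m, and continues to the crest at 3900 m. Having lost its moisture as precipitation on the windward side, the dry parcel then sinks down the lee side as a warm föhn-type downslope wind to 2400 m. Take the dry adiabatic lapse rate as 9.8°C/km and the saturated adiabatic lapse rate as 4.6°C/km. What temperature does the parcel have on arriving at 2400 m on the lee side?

1200 → 2800 m (dry, 9.8°C/km): ΔT = -9.8 × 1.6 = -15.68°C → T = 7.42°C
2800 → 3900 m (saturated, 4.6°C/km): ΔT = -4.6 × 1.1 = -5.06°C → T = 2.36°C
3900 → 2400 m (dry descent, 9.8°C/km): ΔT = +9.8 × 1.5 = +14.7°C → T = 17.06°C

17.06°C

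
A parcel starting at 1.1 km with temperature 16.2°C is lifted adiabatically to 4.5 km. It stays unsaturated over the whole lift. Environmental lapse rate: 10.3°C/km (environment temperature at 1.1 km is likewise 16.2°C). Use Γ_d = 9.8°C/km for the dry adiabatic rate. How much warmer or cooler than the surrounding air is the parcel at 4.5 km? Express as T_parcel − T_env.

Parcel:
  1100 → 4500 m (dry, 9.8°C/km): ΔT = -9.8 × 3.4 = -33.32°C → T = -17.12°C
Environment:
  1100 → 4500 m (environment, 10.3°C/km): ΔT = -10.3 × 3.4 = -35.02°C → T = -18.82°C
T_parcel − T_env = -17.12 − (-18.82) = +1.7°C

+1.7°C (parcel warmer than environment)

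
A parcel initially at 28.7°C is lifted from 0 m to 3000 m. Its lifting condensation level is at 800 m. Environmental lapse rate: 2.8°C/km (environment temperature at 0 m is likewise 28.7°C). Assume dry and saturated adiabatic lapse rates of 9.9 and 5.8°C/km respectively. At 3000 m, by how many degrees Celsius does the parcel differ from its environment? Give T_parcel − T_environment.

-12.28°C (parcel cooler than environment)

Parcel:
  Dry to 800 m: -9.9 × 0.8 km = -7.92°C, so T = 20.78°C.
  Saturated to 3000 m: -5.8 × 2.2 km = -12.76°C, so T = 8.02°C.
Environment:
  Environment to 3000 m: -2.8 × 3 km = -8.4°C, so T = 20.3°C.
T_parcel − T_env = 8.02 − 20.3 = -12.28°C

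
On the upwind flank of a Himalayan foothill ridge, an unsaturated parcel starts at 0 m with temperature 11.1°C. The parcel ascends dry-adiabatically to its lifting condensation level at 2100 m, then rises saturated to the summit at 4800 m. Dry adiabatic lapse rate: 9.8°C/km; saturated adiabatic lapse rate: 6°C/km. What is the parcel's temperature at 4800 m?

-25.68°C

0 → 2100 m (dry, 9.8°C/km): ΔT = -9.8 × 2.1 = -20.58°C → T = -9.48°C
2100 → 4800 m (saturated, 6°C/km): ΔT = -6 × 2.7 = -16.2°C → T = -25.68°C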